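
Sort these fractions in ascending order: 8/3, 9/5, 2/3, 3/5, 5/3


Convert to decimal for comparison:
  8/3 = 2.6667
  9/5 = 1.8
  2/3 = 0.6667
  3/5 = 0.6
  5/3 = 1.6667
Decimals in increasing order: 0.6 < 0.6667 < 1.6667 < 1.8 < 2.6667
Writing each back as its fraction gives the sorted order.
Final answer: 3/5, 2/3, 5/3, 9/5, 8/3


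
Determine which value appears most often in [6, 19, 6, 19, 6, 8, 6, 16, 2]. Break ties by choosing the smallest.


Count the frequency of each value:
  2 appears 1 time(s)
  6 appears 4 time(s)
  8 appears 1 time(s)
  16 appears 1 time(s)
  19 appears 2 time(s)
Maximum frequency is 4.
Only 6 reaches that frequency, so it is the mode.
Final answer: 6


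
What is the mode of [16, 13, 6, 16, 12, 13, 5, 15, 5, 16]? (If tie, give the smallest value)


Count the frequency of each value:
  5 appears 2 time(s)
  6 appears 1 time(s)
  12 appears 1 time(s)
  13 appears 2 time(s)
  15 appears 1 time(s)
  16 appears 3 time(s)
Maximum frequency is 3.
Only 16 reaches that frequency, so it is the mode.
Final answer: 16


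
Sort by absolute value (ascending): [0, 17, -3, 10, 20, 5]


Compute absolute values:
  |0| = 0
  |17| = 17
  |-3| = 3
  |10| = 10
  |20| = 20
  |5| = 5
Absolute values in increasing order: 0 < 3 < 5 < 10 < 17 < 20
Listing the original numbers in that order gives the answer.
Final answer: [0, -3, 5, 10, 17, 20]


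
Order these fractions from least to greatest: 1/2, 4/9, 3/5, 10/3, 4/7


Convert to decimal for comparison:
  1/2 = 0.5
  4/9 = 0.4444
  3/5 = 0.6
  10/3 = 3.3333
  4/7 = 0.5714
Decimals in increasing order: 0.4444 < 0.5 < 0.5714 < 0.6 < 3.3333
Writing each back as its fraction gives the sorted order.
Final answer: 4/9, 1/2, 4/7, 3/5, 10/3


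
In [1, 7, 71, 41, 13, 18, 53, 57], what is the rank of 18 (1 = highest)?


Sort descending: [71, 57, 53, 41, 18, 13, 7, 1]
Find 18 in the sorted list.
18 is at position 5.
Final answer: 5


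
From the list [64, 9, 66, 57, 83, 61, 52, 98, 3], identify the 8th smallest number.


Sort ascending: [3, 9, 52, 57, 61, 64, 66, 83, 98]
The 8th element (1-indexed) is at index 7.
Value = 83
Final answer: 83


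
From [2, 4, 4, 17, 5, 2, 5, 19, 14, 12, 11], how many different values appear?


List all unique values:
Distinct values: [2, 4, 5, 11, 12, 14, 17, 19]
Count = 8
Final answer: 8


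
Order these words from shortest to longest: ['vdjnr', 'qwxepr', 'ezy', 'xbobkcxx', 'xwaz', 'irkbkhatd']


Compute lengths:
  'vdjnr' has length 5
  'qwxepr' has length 6
  'ezy' has length 3
  'xbobkcxx' has length 8
  'xwaz' has length 4
  'irkbkhatd' has length 9
Lengths in increasing order: 3 < 4 < 5 < 6 < 8 < 9
Listing the words in that order gives the answer.
Final answer: ['ezy', 'xwaz', 'vdjnr', 'qwxepr', 'xbobkcxx', 'irkbkhatd']


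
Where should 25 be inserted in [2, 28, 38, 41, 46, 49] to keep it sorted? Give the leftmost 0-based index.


List is sorted: [2, 28, 38, 41, 46, 49]
We need the leftmost position where 25 can be inserted, i.e. the first index whose element is >= 25 (or the end of the list if none is).
Binary search with low=0, high=6 (0-based indices):
  low=0, high=6, mid=3: a[3]=41 >= 25, so high = 3
  low=0, high=3, mid=1: a[1]=28 >= 25, so high = 1
  low=0, high=1, mid=0: a[0]=2 < 25, so low = 1
Now low = high = 1, so the insertion index is 1.
Final answer: 1


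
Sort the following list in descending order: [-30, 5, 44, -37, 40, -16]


Original list: [-30, 5, 44, -37, 40, -16]
Repeatedly take the largest remaining element:
  Remaining [-30, 5, 44, -37, 40, -16] -> largest is 44
  Remaining [-30, 5, -37, 40, -16] -> largest is 40
  Remaining [-30, 5, -37, -16] -> largest is 5
  Remaining [-30, -37, -16] -> largest is -16
  Remaining [-30, -37] -> largest is -30
  Remaining [-37] -> largest is -37
Collecting the picks in order gives the descending list.
Final answer: [44, 40, 5, -16, -30, -37]


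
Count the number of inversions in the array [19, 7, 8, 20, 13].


For each element, count the later elements that are smaller than it:
  19 (index 0): smaller elements after it = [7, 8, 13] -> 3
  7 (index 1): smaller elements after it = [] -> 0
  8 (index 2): smaller elements after it = [] -> 0
  20 (index 3): smaller elements after it = [13] -> 1
Total inversions = 3 + 0 + 0 + 1 = 4
Final answer: 4


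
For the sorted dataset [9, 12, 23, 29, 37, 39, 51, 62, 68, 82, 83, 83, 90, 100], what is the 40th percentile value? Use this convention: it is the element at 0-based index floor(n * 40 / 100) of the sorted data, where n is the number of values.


The dataset has n = 14 elements.
Index = floor(14 * 40 / 100) = floor(560 / 100) = floor(5.6) = 5
Counting from index 0 in the sorted data, the element at index 5 is 39.
Final answer: 39


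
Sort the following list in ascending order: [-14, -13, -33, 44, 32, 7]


Original list: [-14, -13, -33, 44, 32, 7]
Repeatedly take the smallest remaining element:
  Remaining [-14, -13, -33, 44, 32, 7] -> smallest is -33
  Remaining [-14, -13, 44, 32, 7] -> smallest is -14
  Remaining [-13, 44, 32, 7] -> smallest is -13
  Remaining [44, 32, 7] -> smallest is 7
  Remaining [44, 32] -> smallest is 32
  Remaining [44] -> smallest is 44
Collecting the picks in order gives the sorted list.
Final answer: [-33, -14, -13, 7, 32, 44]


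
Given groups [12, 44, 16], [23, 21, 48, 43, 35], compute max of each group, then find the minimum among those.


Find max of each group:
  Group 1: [12, 44, 16] -> max = 44
  Group 2: [23, 21, 48, 43, 35] -> max = 48
Maxes: [44, 48]
Minimum of maxes = 44
Final answer: 44


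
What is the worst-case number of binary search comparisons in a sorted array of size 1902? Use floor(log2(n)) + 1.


Binary search halves the search space each step.
Maximum comparisons = floor(log2(1902)) + 1
log2(1902) = 10.8933
floor(log2(1902)) = 10, so 10 + 1 = 11
Final answer: 11


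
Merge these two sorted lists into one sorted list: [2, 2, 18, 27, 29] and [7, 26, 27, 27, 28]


List A: [2, 2, 18, 27, 29]
List B: [7, 26, 27, 27, 28]
Repeatedly compare the front elements and take the smaller:
  2 vs 7 -> take 2
  2 vs 7 -> take 2
  18 vs 7 -> take 7
  18 vs 26 -> take 18
  27 vs 26 -> take 26
  27 vs 27 -> take 27
  29 vs 27 -> take 27
  29 vs 27 -> take 27
  29 vs 28 -> take 28
  B is exhausted; append the rest of A: [29]
Final answer: [2, 2, 7, 18, 26, 27, 27, 27, 28, 29]


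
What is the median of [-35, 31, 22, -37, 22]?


First, sort the list: [-37, -35, 22, 22, 31]
The list has 5 elements (odd count).
The middle index is 2 (0-based), and the element there is 22.
Final answer: 22


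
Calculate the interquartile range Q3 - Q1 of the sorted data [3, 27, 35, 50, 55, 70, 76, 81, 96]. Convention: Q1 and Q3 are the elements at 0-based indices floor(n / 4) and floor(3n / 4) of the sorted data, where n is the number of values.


The data has n = 9 elements.
Q1 index = floor(9 / 4) = floor(2.25) = 2; Q3 index = floor(3 * 9 / 4) = floor(6.75) = 6
Q1 = element at index 2 = 35
Q3 = element at index 6 = 76
IQR = 76 - 35 = 41
Final answer: 41


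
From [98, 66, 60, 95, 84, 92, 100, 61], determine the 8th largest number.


Sort descending: [100, 98, 95, 92, 84, 66, 61, 60]
The 8th element (1-indexed) is at index 7.
Value = 60
Final answer: 60


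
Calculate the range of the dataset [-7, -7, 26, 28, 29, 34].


Maximum value: 34
Minimum value: -7
Range = 34 - (-7) = 41
Final answer: 41


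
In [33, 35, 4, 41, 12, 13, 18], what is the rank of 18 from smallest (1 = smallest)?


Sort ascending: [4, 12, 13, 18, 33, 35, 41]
Find 18 in the sorted list.
18 is at position 4 (1-indexed).
Final answer: 4


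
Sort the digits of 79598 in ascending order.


The number 79598 has digits: 7, 9, 5, 9, 8
Sorted: 5, 7, 8, 9, 9
Joining the sorted digits gives the result.
Final answer: 57899


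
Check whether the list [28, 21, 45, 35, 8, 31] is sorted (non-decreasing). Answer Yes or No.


Check consecutive pairs:
  28 <= 21? False
  21 <= 45? True
  45 <= 35? False
  35 <= 8? False
  8 <= 31? True
3 consecutive pair(s) are out of order, so the list is not sorted.
Final answer: No


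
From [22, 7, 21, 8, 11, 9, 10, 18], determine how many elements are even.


Check each element:
  22 is even
  7 is odd
  21 is odd
  8 is even
  11 is odd
  9 is odd
  10 is even
  18 is even
Evens: [22, 8, 10, 18]
Count of evens = 4
Final answer: 4


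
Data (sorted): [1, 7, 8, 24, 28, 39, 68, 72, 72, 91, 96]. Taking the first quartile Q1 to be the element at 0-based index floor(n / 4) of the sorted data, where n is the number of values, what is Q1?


The list has n = 11 elements.
Q1 index = floor(11 / 4) = floor(2.75) = 2
Counting from index 0 in the sorted data, the element at index 2 is 8.
Final answer: 8


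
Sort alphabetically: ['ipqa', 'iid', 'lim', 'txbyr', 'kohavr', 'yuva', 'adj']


Compare strings character by character (the first differing letter decides):
  'adj' < 'iid' since 'a' < 'i' at position 1
  'iid' < 'ipqa' since 'i' < 'p' at position 2
  'ipqa' < 'kohavr' since 'i' < 'k' at position 1
  'kohavr' < 'lim' since 'k' < 'l' at position 1
  'lim' < 'txbyr' since 'l' < 't' at position 1
  'txbyr' < 'yuva' since 't' < 'y' at position 1
Chaining these comparisons gives the alphabetical order.
Final answer: ['adj', 'iid', 'ipqa', 'kohavr', 'lim', 'txbyr', 'yuva']


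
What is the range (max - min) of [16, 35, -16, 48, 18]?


Maximum value: 48
Minimum value: -16
Range = 48 - (-16) = 64
Final answer: 64


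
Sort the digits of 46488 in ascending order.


The number 46488 has digits: 4, 6, 4, 8, 8
Sorted: 4, 4, 6, 8, 8
Joining the sorted digits gives the result.
Final answer: 44688


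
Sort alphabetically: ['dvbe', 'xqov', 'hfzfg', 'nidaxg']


Compare strings character by character (the first differing letter decides):
  'dvbe' < 'hfzfg' since 'd' < 'h' at position 1
  'hfzfg' < 'nidaxg' since 'h' < 'n' at position 1
  'nidaxg' < 'xqov' since 'n' < 'x' at position 1
Chaining these comparisons gives the alphabetical order.
Final answer: ['dvbe', 'hfzfg', 'nidaxg', 'xqov']


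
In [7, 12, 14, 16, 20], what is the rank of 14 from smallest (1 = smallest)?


Sort ascending: [7, 12, 14, 16, 20]
Find 14 in the sorted list.
14 is at position 3 (1-indexed).
Final answer: 3


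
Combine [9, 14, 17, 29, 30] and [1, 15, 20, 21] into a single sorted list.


List A: [9, 14, 17, 29, 30]
List B: [1, 15, 20, 21]
Repeatedly compare the front elements and take the smaller:
  9 vs 1 -> take 1
  9 vs 15 -> take 9
  14 vs 15 -> take 14
  17 vs 15 -> take 15
  17 vs 20 -> take 17
  29 vs 20 -> take 20
  29 vs 21 -> take 21
  B is exhausted; append the rest of A: [29, 30]
Final answer: [1, 9, 14, 15, 17, 20, 21, 29, 30]


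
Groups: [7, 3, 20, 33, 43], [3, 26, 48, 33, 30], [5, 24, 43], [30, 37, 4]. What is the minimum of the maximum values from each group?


Find max of each group:
  Group 1: [7, 3, 20, 33, 43] -> max = 43
  Group 2: [3, 26, 48, 33, 30] -> max = 48
  Group 3: [5, 24, 43] -> max = 43
  Group 4: [30, 37, 4] -> max = 37
Maxes: [43, 48, 43, 37]
Minimum of maxes = 37
Final answer: 37


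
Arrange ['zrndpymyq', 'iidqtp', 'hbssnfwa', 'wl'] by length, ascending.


Compute lengths:
  'zrndpymyq' has length 9
  'iidqtp' has length 6
  'hbssnfwa' has length 8
  'wl' has length 2
Lengths in increasing order: 2 < 6 < 8 < 9
Listing the words in that order gives the answer.
Final answer: ['wl', 'iidqtp', 'hbssnfwa', 'zrndpymyq']


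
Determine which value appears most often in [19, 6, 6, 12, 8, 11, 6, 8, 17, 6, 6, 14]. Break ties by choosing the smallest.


Count the frequency of each value:
  6 appears 5 time(s)
  8 appears 2 time(s)
  11 appears 1 time(s)
  12 appears 1 time(s)
  14 appears 1 time(s)
  17 appears 1 time(s)
  19 appears 1 time(s)
Maximum frequency is 5.
Only 6 reaches that frequency, so it is the mode.
Final answer: 6


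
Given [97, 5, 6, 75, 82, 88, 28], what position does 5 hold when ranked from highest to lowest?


Sort descending: [97, 88, 82, 75, 28, 6, 5]
Find 5 in the sorted list.
5 is at position 7.
Final answer: 7


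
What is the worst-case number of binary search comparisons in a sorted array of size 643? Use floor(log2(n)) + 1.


Binary search halves the search space each step.
Maximum comparisons = floor(log2(643)) + 1
log2(643) = 9.3287
floor(log2(643)) = 9, so 9 + 1 = 10
Final answer: 10


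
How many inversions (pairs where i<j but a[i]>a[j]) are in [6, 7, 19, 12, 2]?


For each element, count the later elements that are smaller than it:
  6 (index 0): smaller elements after it = [2] -> 1
  7 (index 1): smaller elements after it = [2] -> 1
  19 (index 2): smaller elements after it = [12, 2] -> 2
  12 (index 3): smaller elements after it = [2] -> 1
Total inversions = 1 + 1 + 2 + 1 = 5
Final answer: 5


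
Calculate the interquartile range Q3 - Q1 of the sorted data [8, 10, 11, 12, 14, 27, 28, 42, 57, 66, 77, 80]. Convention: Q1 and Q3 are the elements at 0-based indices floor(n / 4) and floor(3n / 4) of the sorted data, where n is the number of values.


The data has n = 12 elements.
Q1 index = floor(12 / 4) = floor(3) = 3; Q3 index = floor(3 * 12 / 4) = floor(9) = 9
Q1 = element at index 3 = 12
Q3 = element at index 9 = 66
IQR = 66 - 12 = 54
Final answer: 54


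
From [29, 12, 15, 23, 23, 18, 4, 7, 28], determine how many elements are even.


Check each element:
  29 is odd
  12 is even
  15 is odd
  23 is odd
  23 is odd
  18 is even
  4 is even
  7 is odd
  28 is even
Evens: [12, 18, 4, 28]
Count of evens = 4
Final answer: 4


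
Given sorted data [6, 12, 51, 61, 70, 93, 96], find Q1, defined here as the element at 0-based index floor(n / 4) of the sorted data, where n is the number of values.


The list has n = 7 elements.
Q1 index = floor(7 / 4) = floor(1.75) = 1
Counting from index 0 in the sorted data, the element at index 1 is 12.
Final answer: 12


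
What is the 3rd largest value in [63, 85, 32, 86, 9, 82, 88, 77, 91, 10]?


Sort descending: [91, 88, 86, 85, 82, 77, 63, 32, 10, 9]
The 3rd element (1-indexed) is at index 2.
Value = 86
Final answer: 86


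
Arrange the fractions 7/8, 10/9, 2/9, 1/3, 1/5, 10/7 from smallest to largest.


Convert to decimal for comparison:
  7/8 = 0.875
  10/9 = 1.1111
  2/9 = 0.2222
  1/3 = 0.3333
  1/5 = 0.2
  10/7 = 1.4286
Decimals in increasing order: 0.2 < 0.2222 < 0.3333 < 0.875 < 1.1111 < 1.4286
Writing each back as its fraction gives the sorted order.
Final answer: 1/5, 2/9, 1/3, 7/8, 10/9, 10/7


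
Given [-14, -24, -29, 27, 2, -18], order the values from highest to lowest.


Original list: [-14, -24, -29, 27, 2, -18]
Repeatedly take the largest remaining element:
  Remaining [-14, -24, -29, 27, 2, -18] -> largest is 27
  Remaining [-14, -24, -29, 2, -18] -> largest is 2
  Remaining [-14, -24, -29, -18] -> largest is -14
  Remaining [-24, -29, -18] -> largest is -18
  Remaining [-24, -29] -> largest is -24
  Remaining [-29] -> largest is -29
Collecting the picks in order gives the descending list.
Final answer: [27, 2, -14, -18, -24, -29]


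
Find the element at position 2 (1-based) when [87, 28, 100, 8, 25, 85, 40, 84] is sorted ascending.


Sort ascending: [8, 25, 28, 40, 84, 85, 87, 100]
The 2nd element (1-indexed) is at index 1.
Value = 25
Final answer: 25


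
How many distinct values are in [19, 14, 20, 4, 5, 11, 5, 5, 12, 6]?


List all unique values:
Distinct values: [4, 5, 6, 11, 12, 14, 19, 20]
Count = 8
Final answer: 8


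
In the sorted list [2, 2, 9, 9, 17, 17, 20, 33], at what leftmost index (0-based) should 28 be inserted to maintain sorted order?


List is sorted: [2, 2, 9, 9, 17, 17, 20, 33]
We need the leftmost position where 28 can be inserted, i.e. the first index whose element is >= 28 (or the end of the list if none is).
Binary search with low=0, high=8 (0-based indices):
  low=0, high=8, mid=4: a[4]=17 < 28, so low = 5
  low=5, high=8, mid=6: a[6]=20 < 28, so low = 7
  low=7, high=8, mid=7: a[7]=33 >= 28, so high = 7
Now low = high = 7, so the insertion index is 7.
Final answer: 7


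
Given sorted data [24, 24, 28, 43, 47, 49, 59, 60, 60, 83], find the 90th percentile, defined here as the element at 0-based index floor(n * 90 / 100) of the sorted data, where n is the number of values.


The dataset has n = 10 elements.
Index = floor(10 * 90 / 100) = floor(900 / 100) = floor(9) = 9
Counting from index 0 in the sorted data, the element at index 9 is 83.
Final answer: 83


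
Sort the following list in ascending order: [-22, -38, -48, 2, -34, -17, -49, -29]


Original list: [-22, -38, -48, 2, -34, -17, -49, -29]
Repeatedly take the smallest remaining element:
  Remaining [-22, -38, -48, 2, -34, -17, -49, -29] -> smallest is -49
  Remaining [-22, -38, -48, 2, -34, -17, -29] -> smallest is -48
  Remaining [-22, -38, 2, -34, -17, -29] -> smallest is -38
  Remaining [-22, 2, -34, -17, -29] -> smallest is -34
  Remaining [-22, 2, -17, -29] -> smallest is -29
  Remaining [-22, 2, -17] -> smallest is -22
  Remaining [2, -17] -> smallest is -17
  Remaining [2] -> smallest is 2
Collecting the picks in order gives the sorted list.
Final answer: [-49, -48, -38, -34, -29, -22, -17, 2]


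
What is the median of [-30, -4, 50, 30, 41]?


First, sort the list: [-30, -4, 30, 41, 50]
The list has 5 elements (odd count).
The middle index is 2 (0-based), and the element there is 30.
Final answer: 30


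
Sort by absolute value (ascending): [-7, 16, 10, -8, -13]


Compute absolute values:
  |-7| = 7
  |16| = 16
  |10| = 10
  |-8| = 8
  |-13| = 13
Absolute values in increasing order: 7 < 8 < 10 < 13 < 16
Listing the original numbers in that order gives the answer.
Final answer: [-7, -8, 10, -13, 16]


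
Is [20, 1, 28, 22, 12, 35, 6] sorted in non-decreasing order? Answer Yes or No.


Check consecutive pairs:
  20 <= 1? False
  1 <= 28? True
  28 <= 22? False
  22 <= 12? False
  12 <= 35? True
  35 <= 6? False
4 consecutive pair(s) are out of order, so the list is not sorted.
Final answer: No


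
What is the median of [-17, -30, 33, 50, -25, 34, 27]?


First, sort the list: [-30, -25, -17, 27, 33, 34, 50]
The list has 7 elements (odd count).
The middle index is 3 (0-based), and the element there is 27.
Final answer: 27


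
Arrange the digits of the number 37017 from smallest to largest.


The number 37017 has digits: 3, 7, 0, 1, 7
Sorted: 0, 1, 3, 7, 7
Joining the sorted digits gives the result.
Final answer: 01377


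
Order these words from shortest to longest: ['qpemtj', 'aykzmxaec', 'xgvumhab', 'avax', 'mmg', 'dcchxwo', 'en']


Compute lengths:
  'qpemtj' has length 6
  'aykzmxaec' has length 9
  'xgvumhab' has length 8
  'avax' has length 4
  'mmg' has length 3
  'dcchxwo' has length 7
  'en' has length 2
Lengths in increasing order: 2 < 3 < 4 < 6 < 7 < 8 < 9
Listing the words in that order gives the answer.
Final answer: ['en', 'mmg', 'avax', 'qpemtj', 'dcchxwo', 'xgvumhab', 'aykzmxaec']


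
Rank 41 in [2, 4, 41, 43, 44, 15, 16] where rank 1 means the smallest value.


Sort ascending: [2, 4, 15, 16, 41, 43, 44]
Find 41 in the sorted list.
41 is at position 5 (1-indexed).
Final answer: 5


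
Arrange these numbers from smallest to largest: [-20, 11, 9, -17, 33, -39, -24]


Original list: [-20, 11, 9, -17, 33, -39, -24]
Repeatedly take the smallest remaining element:
  Remaining [-20, 11, 9, -17, 33, -39, -24] -> smallest is -39
  Remaining [-20, 11, 9, -17, 33, -24] -> smallest is -24
  Remaining [-20, 11, 9, -17, 33] -> smallest is -20
  Remaining [11, 9, -17, 33] -> smallest is -17
  Remaining [11, 9, 33] -> smallest is 9
  Remaining [11, 33] -> smallest is 11
  Remaining [33] -> smallest is 33
Collecting the picks in order gives the sorted list.
Final answer: [-39, -24, -20, -17, 9, 11, 33]


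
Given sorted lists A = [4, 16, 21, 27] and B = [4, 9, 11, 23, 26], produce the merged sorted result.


List A: [4, 16, 21, 27]
List B: [4, 9, 11, 23, 26]
Repeatedly compare the front elements and take the smaller:
  4 vs 4 -> take 4
  16 vs 4 -> take 4
  16 vs 9 -> take 9
  16 vs 11 -> take 11
  16 vs 23 -> take 16
  21 vs 23 -> take 21
  27 vs 23 -> take 23
  27 vs 26 -> take 26
  B is exhausted; append the rest of A: [27]
Final answer: [4, 4, 9, 11, 16, 21, 23, 26, 27]


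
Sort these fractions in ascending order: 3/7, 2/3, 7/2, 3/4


Convert to decimal for comparison:
  3/7 = 0.4286
  2/3 = 0.6667
  7/2 = 3.5
  3/4 = 0.75
Decimals in increasing order: 0.4286 < 0.6667 < 0.75 < 3.5
Writing each back as its fraction gives the sorted order.
Final answer: 3/7, 2/3, 3/4, 7/2


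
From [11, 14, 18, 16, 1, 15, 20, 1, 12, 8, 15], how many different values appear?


List all unique values:
Distinct values: [1, 8, 11, 12, 14, 15, 16, 18, 20]
Count = 9
Final answer: 9


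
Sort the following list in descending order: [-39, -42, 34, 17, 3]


Original list: [-39, -42, 34, 17, 3]
Repeatedly take the largest remaining element:
  Remaining [-39, -42, 34, 17, 3] -> largest is 34
  Remaining [-39, -42, 17, 3] -> largest is 17
  Remaining [-39, -42, 3] -> largest is 3
  Remaining [-39, -42] -> largest is -39
  Remaining [-42] -> largest is -42
Collecting the picks in order gives the descending list.
Final answer: [34, 17, 3, -39, -42]


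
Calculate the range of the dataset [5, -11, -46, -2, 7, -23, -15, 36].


Maximum value: 36
Minimum value: -46
Range = 36 - (-46) = 82
Final answer: 82


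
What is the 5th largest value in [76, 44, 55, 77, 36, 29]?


Sort descending: [77, 76, 55, 44, 36, 29]
The 5th element (1-indexed) is at index 4.
Value = 36
Final answer: 36


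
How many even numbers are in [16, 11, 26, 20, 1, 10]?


Check each element:
  16 is even
  11 is odd
  26 is even
  20 is even
  1 is odd
  10 is even
Evens: [16, 26, 20, 10]
Count of evens = 4
Final answer: 4


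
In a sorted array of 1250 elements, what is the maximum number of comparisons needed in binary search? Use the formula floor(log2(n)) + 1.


Binary search halves the search space each step.
Maximum comparisons = floor(log2(1250)) + 1
log2(1250) = 10.2877
floor(log2(1250)) = 10, so 10 + 1 = 11
Final answer: 11


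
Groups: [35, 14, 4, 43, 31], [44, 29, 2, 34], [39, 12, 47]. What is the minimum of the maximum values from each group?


Find max of each group:
  Group 1: [35, 14, 4, 43, 31] -> max = 43
  Group 2: [44, 29, 2, 34] -> max = 44
  Group 3: [39, 12, 47] -> max = 47
Maxes: [43, 44, 47]
Minimum of maxes = 43
Final answer: 43


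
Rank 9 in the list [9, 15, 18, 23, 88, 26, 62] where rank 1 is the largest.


Sort descending: [88, 62, 26, 23, 18, 15, 9]
Find 9 in the sorted list.
9 is at position 7.
Final answer: 7


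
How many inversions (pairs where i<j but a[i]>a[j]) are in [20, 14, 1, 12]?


For each element, count the later elements that are smaller than it:
  20 (index 0): smaller elements after it = [14, 1, 12] -> 3
  14 (index 1): smaller elements after it = [1, 12] -> 2
  1 (index 2): smaller elements after it = [] -> 0
Total inversions = 3 + 2 + 0 = 5
Final answer: 5


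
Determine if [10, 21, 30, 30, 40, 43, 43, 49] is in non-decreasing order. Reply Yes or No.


Check consecutive pairs:
  10 <= 21? True
  21 <= 30? True
  30 <= 30? True
  30 <= 40? True
  40 <= 43? True
  43 <= 43? True
  43 <= 49? True
Every consecutive pair is in order, so the list is non-decreasing.
Final answer: Yes


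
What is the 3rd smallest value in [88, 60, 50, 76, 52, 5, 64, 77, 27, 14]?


Sort ascending: [5, 14, 27, 50, 52, 60, 64, 76, 77, 88]
The 3rd element (1-indexed) is at index 2.
Value = 27
Final answer: 27


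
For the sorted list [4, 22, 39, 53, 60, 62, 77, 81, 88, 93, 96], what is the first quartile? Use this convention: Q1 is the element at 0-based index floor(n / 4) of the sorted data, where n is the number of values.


The list has n = 11 elements.
Q1 index = floor(11 / 4) = floor(2.75) = 2
Counting from index 0 in the sorted data, the element at index 2 is 39.
Final answer: 39


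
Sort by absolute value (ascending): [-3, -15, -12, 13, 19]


Compute absolute values:
  |-3| = 3
  |-15| = 15
  |-12| = 12
  |13| = 13
  |19| = 19
Absolute values in increasing order: 3 < 12 < 13 < 15 < 19
Listing the original numbers in that order gives the answer.
Final answer: [-3, -12, 13, -15, 19]


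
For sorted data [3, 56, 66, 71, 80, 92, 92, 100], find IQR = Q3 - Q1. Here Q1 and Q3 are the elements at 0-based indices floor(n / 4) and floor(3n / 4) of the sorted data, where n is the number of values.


The data has n = 8 elements.
Q1 index = floor(8 / 4) = floor(2) = 2; Q3 index = floor(3 * 8 / 4) = floor(6) = 6
Q1 = element at index 2 = 66
Q3 = element at index 6 = 92
IQR = 92 - 66 = 26
Final answer: 26


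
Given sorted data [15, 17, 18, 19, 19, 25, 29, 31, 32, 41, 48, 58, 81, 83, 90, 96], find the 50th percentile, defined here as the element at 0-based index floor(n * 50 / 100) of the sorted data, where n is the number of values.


The dataset has n = 16 elements.
Index = floor(16 * 50 / 100) = floor(800 / 100) = floor(8) = 8
Counting from index 0 in the sorted data, the element at index 8 is 32.
Final answer: 32


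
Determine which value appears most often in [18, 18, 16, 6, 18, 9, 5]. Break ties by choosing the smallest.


Count the frequency of each value:
  5 appears 1 time(s)
  6 appears 1 time(s)
  9 appears 1 time(s)
  16 appears 1 time(s)
  18 appears 3 time(s)
Maximum frequency is 3.
Only 18 reaches that frequency, so it is the mode.
Final answer: 18


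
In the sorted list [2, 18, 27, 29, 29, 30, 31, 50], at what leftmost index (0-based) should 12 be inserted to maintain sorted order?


List is sorted: [2, 18, 27, 29, 29, 30, 31, 50]
We need the leftmost position where 12 can be inserted, i.e. the first index whose element is >= 12 (or the end of the list if none is).
Binary search with low=0, high=8 (0-based indices):
  low=0, high=8, mid=4: a[4]=29 >= 12, so high = 4
  low=0, high=4, mid=2: a[2]=27 >= 12, so high = 2
  low=0, high=2, mid=1: a[1]=18 >= 12, so high = 1
  low=0, high=1, mid=0: a[0]=2 < 12, so low = 1
Now low = high = 1, so the insertion index is 1.
Final answer: 1


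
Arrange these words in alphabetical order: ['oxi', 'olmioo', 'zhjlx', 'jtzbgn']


Compare strings character by character (the first differing letter decides):
  'jtzbgn' < 'olmioo' since 'j' < 'o' at position 1
  'olmioo' < 'oxi' since 'l' < 'x' at position 2
  'oxi' < 'zhjlx' since 'o' < 'z' at position 1
Chaining these comparisons gives the alphabetical order.
Final answer: ['jtzbgn', 'olmioo', 'oxi', 'zhjlx']


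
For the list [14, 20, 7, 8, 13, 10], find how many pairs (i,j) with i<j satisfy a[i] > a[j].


For each element, count the later elements that are smaller than it:
  14 (index 0): smaller elements after it = [7, 8, 13, 10] -> 4
  20 (index 1): smaller elements after it = [7, 8, 13, 10] -> 4
  7 (index 2): smaller elements after it = [] -> 0
  8 (index 3): smaller elements after it = [] -> 0
  13 (index 4): smaller elements after it = [10] -> 1
Total inversions = 4 + 4 + 0 + 0 + 1 = 9
Final answer: 9


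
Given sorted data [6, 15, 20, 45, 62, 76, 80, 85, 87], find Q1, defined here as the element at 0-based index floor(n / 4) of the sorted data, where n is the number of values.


The list has n = 9 elements.
Q1 index = floor(9 / 4) = floor(2.25) = 2
Counting from index 0 in the sorted data, the element at index 2 is 20.
Final answer: 20


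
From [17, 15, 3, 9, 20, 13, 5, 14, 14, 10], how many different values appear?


List all unique values:
Distinct values: [3, 5, 9, 10, 13, 14, 15, 17, 20]
Count = 9
Final answer: 9


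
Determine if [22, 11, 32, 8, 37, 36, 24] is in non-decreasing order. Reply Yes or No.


Check consecutive pairs:
  22 <= 11? False
  11 <= 32? True
  32 <= 8? False
  8 <= 37? True
  37 <= 36? False
  36 <= 24? False
4 consecutive pair(s) are out of order, so the list is not sorted.
Final answer: No


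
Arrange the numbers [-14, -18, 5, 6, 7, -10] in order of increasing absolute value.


Compute absolute values:
  |-14| = 14
  |-18| = 18
  |5| = 5
  |6| = 6
  |7| = 7
  |-10| = 10
Absolute values in increasing order: 5 < 6 < 7 < 10 < 14 < 18
Listing the original numbers in that order gives the answer.
Final answer: [5, 6, 7, -10, -14, -18]


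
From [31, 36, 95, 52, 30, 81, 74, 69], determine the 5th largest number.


Sort descending: [95, 81, 74, 69, 52, 36, 31, 30]
The 5th element (1-indexed) is at index 4.
Value = 52
Final answer: 52


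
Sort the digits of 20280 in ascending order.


The number 20280 has digits: 2, 0, 2, 8, 0
Sorted: 0, 0, 2, 2, 8
Joining the sorted digits gives the result.
Final answer: 00228


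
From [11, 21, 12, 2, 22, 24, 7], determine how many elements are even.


Check each element:
  11 is odd
  21 is odd
  12 is even
  2 is even
  22 is even
  24 is even
  7 is odd
Evens: [12, 2, 22, 24]
Count of evens = 4
Final answer: 4


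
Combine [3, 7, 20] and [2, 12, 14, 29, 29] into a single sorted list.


List A: [3, 7, 20]
List B: [2, 12, 14, 29, 29]
Repeatedly compare the front elements and take the smaller:
  3 vs 2 -> take 2
  3 vs 12 -> take 3
  7 vs 12 -> take 7
  20 vs 12 -> take 12
  20 vs 14 -> take 14
  20 vs 29 -> take 20
  A is exhausted; append the rest of B: [29, 29]
Final answer: [2, 3, 7, 12, 14, 20, 29, 29]


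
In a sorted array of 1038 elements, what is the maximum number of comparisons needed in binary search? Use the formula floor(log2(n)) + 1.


Binary search halves the search space each step.
Maximum comparisons = floor(log2(1038)) + 1
log2(1038) = 10.0196
floor(log2(1038)) = 10, so 10 + 1 = 11
Final answer: 11


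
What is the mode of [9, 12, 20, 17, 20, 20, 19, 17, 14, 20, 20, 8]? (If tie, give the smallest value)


Count the frequency of each value:
  8 appears 1 time(s)
  9 appears 1 time(s)
  12 appears 1 time(s)
  14 appears 1 time(s)
  17 appears 2 time(s)
  19 appears 1 time(s)
  20 appears 5 time(s)
Maximum frequency is 5.
Only 20 reaches that frequency, so it is the mode.
Final answer: 20


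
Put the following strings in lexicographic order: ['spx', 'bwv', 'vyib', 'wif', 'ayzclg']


Compare strings character by character (the first differing letter decides):
  'ayzclg' < 'bwv' since 'a' < 'b' at position 1
  'bwv' < 'spx' since 'b' < 's' at position 1
  'spx' < 'vyib' since 's' < 'v' at position 1
  'vyib' < 'wif' since 'v' < 'w' at position 1
Chaining these comparisons gives the alphabetical order.
Final answer: ['ayzclg', 'bwv', 'spx', 'vyib', 'wif']


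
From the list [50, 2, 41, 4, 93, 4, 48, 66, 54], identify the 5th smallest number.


Sort ascending: [2, 4, 4, 41, 48, 50, 54, 66, 93]
The 5th element (1-indexed) is at index 4.
Value = 48
Final answer: 48


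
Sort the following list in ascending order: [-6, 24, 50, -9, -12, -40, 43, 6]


Original list: [-6, 24, 50, -9, -12, -40, 43, 6]
Repeatedly take the smallest remaining element:
  Remaining [-6, 24, 50, -9, -12, -40, 43, 6] -> smallest is -40
  Remaining [-6, 24, 50, -9, -12, 43, 6] -> smallest is -12
  Remaining [-6, 24, 50, -9, 43, 6] -> smallest is -9
  Remaining [-6, 24, 50, 43, 6] -> smallest is -6
  Remaining [24, 50, 43, 6] -> smallest is 6
  Remaining [24, 50, 43] -> smallest is 24
  Remaining [50, 43] -> smallest is 43
  Remaining [50] -> smallest is 50
Collecting the picks in order gives the sorted list.
Final answer: [-40, -12, -9, -6, 6, 24, 43, 50]


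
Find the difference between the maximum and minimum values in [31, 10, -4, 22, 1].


Maximum value: 31
Minimum value: -4
Range = 31 - (-4) = 35
Final answer: 35


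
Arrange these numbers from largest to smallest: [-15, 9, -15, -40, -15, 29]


Original list: [-15, 9, -15, -40, -15, 29]
Repeatedly take the largest remaining element:
  Remaining [-15, 9, -15, -40, -15, 29] -> largest is 29
  Remaining [-15, 9, -15, -40, -15] -> largest is 9
  Remaining [-15, -15, -40, -15] -> largest is -15
  Remaining [-15, -40, -15] -> largest is -15
  Remaining [-40, -15] -> largest is -15
  Remaining [-40] -> largest is -40
Collecting the picks in order gives the descending list.
Final answer: [29, 9, -15, -15, -15, -40]


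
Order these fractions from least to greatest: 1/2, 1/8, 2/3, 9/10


Convert to decimal for comparison:
  1/2 = 0.5
  1/8 = 0.125
  2/3 = 0.6667
  9/10 = 0.9
Decimals in increasing order: 0.125 < 0.5 < 0.6667 < 0.9
Writing each back as its fraction gives the sorted order.
Final answer: 1/8, 1/2, 2/3, 9/10


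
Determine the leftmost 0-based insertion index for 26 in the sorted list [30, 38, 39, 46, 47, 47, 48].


List is sorted: [30, 38, 39, 46, 47, 47, 48]
We need the leftmost position where 26 can be inserted, i.e. the first index whose element is >= 26 (or the end of the list if none is).
Binary search with low=0, high=7 (0-based indices):
  low=0, high=7, mid=3: a[3]=46 >= 26, so high = 3
  low=0, high=3, mid=1: a[1]=38 >= 26, so high = 1
  low=0, high=1, mid=0: a[0]=30 >= 26, so high = 0
Now low = high = 0, so the insertion index is 0.
Final answer: 0


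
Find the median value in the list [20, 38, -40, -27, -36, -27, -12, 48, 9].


First, sort the list: [-40, -36, -27, -27, -12, 9, 20, 38, 48]
The list has 9 elements (odd count).
The middle index is 4 (0-based), and the element there is -12.
Final answer: -12


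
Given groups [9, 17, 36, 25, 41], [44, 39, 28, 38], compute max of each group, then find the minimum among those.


Find max of each group:
  Group 1: [9, 17, 36, 25, 41] -> max = 41
  Group 2: [44, 39, 28, 38] -> max = 44
Maxes: [41, 44]
Minimum of maxes = 41
Final answer: 41


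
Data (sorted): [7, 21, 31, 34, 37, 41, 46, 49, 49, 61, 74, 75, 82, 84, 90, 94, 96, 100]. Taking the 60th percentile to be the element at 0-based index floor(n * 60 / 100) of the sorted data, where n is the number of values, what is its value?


The dataset has n = 18 elements.
Index = floor(18 * 60 / 100) = floor(1080 / 100) = floor(10.8) = 10
Counting from index 0 in the sorted data, the element at index 10 is 74.
Final answer: 74


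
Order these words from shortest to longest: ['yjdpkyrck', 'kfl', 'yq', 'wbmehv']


Compute lengths:
  'yjdpkyrck' has length 9
  'kfl' has length 3
  'yq' has length 2
  'wbmehv' has length 6
Lengths in increasing order: 2 < 3 < 6 < 9
Listing the words in that order gives the answer.
Final answer: ['yq', 'kfl', 'wbmehv', 'yjdpkyrck']


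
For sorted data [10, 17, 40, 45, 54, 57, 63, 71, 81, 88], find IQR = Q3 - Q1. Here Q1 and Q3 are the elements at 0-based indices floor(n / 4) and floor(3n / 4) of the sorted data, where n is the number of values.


The data has n = 10 elements.
Q1 index = floor(10 / 4) = floor(2.5) = 2; Q3 index = floor(3 * 10 / 4) = floor(7.5) = 7
Q1 = element at index 2 = 40
Q3 = element at index 7 = 71
IQR = 71 - 40 = 31
Final answer: 31


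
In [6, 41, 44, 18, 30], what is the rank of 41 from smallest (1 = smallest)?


Sort ascending: [6, 18, 30, 41, 44]
Find 41 in the sorted list.
41 is at position 4 (1-indexed).
Final answer: 4


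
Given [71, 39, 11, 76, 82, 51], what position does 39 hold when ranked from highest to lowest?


Sort descending: [82, 76, 71, 51, 39, 11]
Find 39 in the sorted list.
39 is at position 5.
Final answer: 5


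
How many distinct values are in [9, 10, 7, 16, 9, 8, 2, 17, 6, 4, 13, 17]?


List all unique values:
Distinct values: [2, 4, 6, 7, 8, 9, 10, 13, 16, 17]
Count = 10
Final answer: 10


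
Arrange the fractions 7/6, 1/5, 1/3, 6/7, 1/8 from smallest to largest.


Convert to decimal for comparison:
  7/6 = 1.1667
  1/5 = 0.2
  1/3 = 0.3333
  6/7 = 0.8571
  1/8 = 0.125
Decimals in increasing order: 0.125 < 0.2 < 0.3333 < 0.8571 < 1.1667
Writing each back as its fraction gives the sorted order.
Final answer: 1/8, 1/5, 1/3, 6/7, 7/6


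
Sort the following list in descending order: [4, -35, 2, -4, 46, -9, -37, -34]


Original list: [4, -35, 2, -4, 46, -9, -37, -34]
Repeatedly take the largest remaining element:
  Remaining [4, -35, 2, -4, 46, -9, -37, -34] -> largest is 46
  Remaining [4, -35, 2, -4, -9, -37, -34] -> largest is 4
  Remaining [-35, 2, -4, -9, -37, -34] -> largest is 2
  Remaining [-35, -4, -9, -37, -34] -> largest is -4
  Remaining [-35, -9, -37, -34] -> largest is -9
  Remaining [-35, -37, -34] -> largest is -34
  Remaining [-35, -37] -> largest is -35
  Remaining [-37] -> largest is -37
Collecting the picks in order gives the descending list.
Final answer: [46, 4, 2, -4, -9, -34, -35, -37]


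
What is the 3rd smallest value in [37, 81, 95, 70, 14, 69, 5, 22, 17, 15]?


Sort ascending: [5, 14, 15, 17, 22, 37, 69, 70, 81, 95]
The 3rd element (1-indexed) is at index 2.
Value = 15
Final answer: 15


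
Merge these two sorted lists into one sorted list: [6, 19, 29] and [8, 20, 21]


List A: [6, 19, 29]
List B: [8, 20, 21]
Repeatedly compare the front elements and take the smaller:
  6 vs 8 -> take 6
  19 vs 8 -> take 8
  19 vs 20 -> take 19
  29 vs 20 -> take 20
  29 vs 21 -> take 21
  B is exhausted; append the rest of A: [29]
Final answer: [6, 8, 19, 20, 21, 29]


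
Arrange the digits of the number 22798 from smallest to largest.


The number 22798 has digits: 2, 2, 7, 9, 8
Sorted: 2, 2, 7, 8, 9
Joining the sorted digits gives the result.
Final answer: 22789


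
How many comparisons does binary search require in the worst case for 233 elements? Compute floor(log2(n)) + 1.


Binary search halves the search space each step.
Maximum comparisons = floor(log2(233)) + 1
log2(233) = 7.8642
floor(log2(233)) = 7, so 7 + 1 = 8
Final answer: 8


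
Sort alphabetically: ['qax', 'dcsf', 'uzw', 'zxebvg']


Compare strings character by character (the first differing letter decides):
  'dcsf' < 'qax' since 'd' < 'q' at position 1
  'qax' < 'uzw' since 'q' < 'u' at position 1
  'uzw' < 'zxebvg' since 'u' < 'z' at position 1
Chaining these comparisons gives the alphabetical order.
Final answer: ['dcsf', 'qax', 'uzw', 'zxebvg']


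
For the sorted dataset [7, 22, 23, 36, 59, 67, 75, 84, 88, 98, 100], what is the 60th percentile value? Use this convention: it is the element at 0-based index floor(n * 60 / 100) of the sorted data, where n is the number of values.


The dataset has n = 11 elements.
Index = floor(11 * 60 / 100) = floor(660 / 100) = floor(6.6) = 6
Counting from index 0 in the sorted data, the element at index 6 is 75.
Final answer: 75


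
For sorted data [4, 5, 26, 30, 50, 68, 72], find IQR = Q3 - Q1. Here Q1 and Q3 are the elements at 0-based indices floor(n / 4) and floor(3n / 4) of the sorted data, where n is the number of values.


The data has n = 7 elements.
Q1 index = floor(7 / 4) = floor(1.75) = 1; Q3 index = floor(3 * 7 / 4) = floor(5.25) = 5
Q1 = element at index 1 = 5
Q3 = element at index 5 = 68
IQR = 68 - 5 = 63
Final answer: 63


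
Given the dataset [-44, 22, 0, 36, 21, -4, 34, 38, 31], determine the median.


First, sort the list: [-44, -4, 0, 21, 22, 31, 34, 36, 38]
The list has 9 elements (odd count).
The middle index is 4 (0-based), and the element there is 22.
Final answer: 22


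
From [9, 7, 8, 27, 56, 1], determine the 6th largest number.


Sort descending: [56, 27, 9, 8, 7, 1]
The 6th element (1-indexed) is at index 5.
Value = 1
Final answer: 1


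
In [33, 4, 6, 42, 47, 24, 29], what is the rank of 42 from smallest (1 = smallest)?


Sort ascending: [4, 6, 24, 29, 33, 42, 47]
Find 42 in the sorted list.
42 is at position 6 (1-indexed).
Final answer: 6


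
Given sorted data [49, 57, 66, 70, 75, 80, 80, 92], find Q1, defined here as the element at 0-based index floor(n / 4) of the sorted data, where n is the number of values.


The list has n = 8 elements.
Q1 index = floor(8 / 4) = floor(2) = 2
Counting from index 0 in the sorted data, the element at index 2 is 66.
Final answer: 66


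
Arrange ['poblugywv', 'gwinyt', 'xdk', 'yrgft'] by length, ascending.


Compute lengths:
  'poblugywv' has length 9
  'gwinyt' has length 6
  'xdk' has length 3
  'yrgft' has length 5
Lengths in increasing order: 3 < 5 < 6 < 9
Listing the words in that order gives the answer.
Final answer: ['xdk', 'yrgft', 'gwinyt', 'poblugywv']
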